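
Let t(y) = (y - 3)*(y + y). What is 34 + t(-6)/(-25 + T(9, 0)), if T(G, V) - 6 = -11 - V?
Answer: 152/5 ≈ 30.400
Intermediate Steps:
T(G, V) = -5 - V (T(G, V) = 6 + (-11 - V) = -5 - V)
t(y) = 2*y*(-3 + y) (t(y) = (-3 + y)*(2*y) = 2*y*(-3 + y))
34 + t(-6)/(-25 + T(9, 0)) = 34 + (2*(-6)*(-3 - 6))/(-25 + (-5 - 1*0)) = 34 + (2*(-6)*(-9))/(-25 + (-5 + 0)) = 34 + 108/(-25 - 5) = 34 + 108/(-30) = 34 - 1/30*108 = 34 - 18/5 = 152/5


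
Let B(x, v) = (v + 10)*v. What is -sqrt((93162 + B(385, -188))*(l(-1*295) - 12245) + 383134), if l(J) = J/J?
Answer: -I*sqrt(1550025610) ≈ -39370.0*I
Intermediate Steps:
l(J) = 1
B(x, v) = v*(10 + v) (B(x, v) = (10 + v)*v = v*(10 + v))
-sqrt((93162 + B(385, -188))*(l(-1*295) - 12245) + 383134) = -sqrt((93162 - 188*(10 - 188))*(1 - 12245) + 383134) = -sqrt((93162 - 188*(-178))*(-12244) + 383134) = -sqrt((93162 + 33464)*(-12244) + 383134) = -sqrt(126626*(-12244) + 383134) = -sqrt(-1550408744 + 383134) = -sqrt(-1550025610) = -I*sqrt(1550025610)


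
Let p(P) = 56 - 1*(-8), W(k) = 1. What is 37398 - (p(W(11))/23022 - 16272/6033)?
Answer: 865774499470/23148621 ≈ 37401.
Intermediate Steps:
p(P) = 64 (p(P) = 56 + 8 = 64)
37398 - (p(W(11))/23022 - 16272/6033) = 37398 - (64/23022 - 16272/6033) = 37398 - (64*(1/23022) - 16272*1/6033) = 37398 - (32/11511 - 5424/2011) = 37398 - 1*(-62371312/23148621) = 37398 + 62371312/23148621 = 865774499470/23148621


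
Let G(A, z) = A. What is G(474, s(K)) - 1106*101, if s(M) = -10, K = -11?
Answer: -111232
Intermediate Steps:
G(474, s(K)) - 1106*101 = 474 - 1106*101 = 474 - 111706 = -111232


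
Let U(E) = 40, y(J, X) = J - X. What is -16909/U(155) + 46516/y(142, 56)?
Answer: 203233/1720 ≈ 118.16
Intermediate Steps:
-16909/U(155) + 46516/y(142, 56) = -16909/40 + 46516/(142 - 1*56) = -16909*1/40 + 46516/(142 - 56) = -16909/40 + 46516/86 = -16909/40 + 46516*(1/86) = -16909/40 + 23258/43 = 203233/1720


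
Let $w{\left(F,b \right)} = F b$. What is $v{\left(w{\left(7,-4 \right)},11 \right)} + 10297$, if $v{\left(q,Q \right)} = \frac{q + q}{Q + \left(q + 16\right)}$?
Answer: $10353$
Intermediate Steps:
$v{\left(q,Q \right)} = \frac{2 q}{16 + Q + q}$ ($v{\left(q,Q \right)} = \frac{2 q}{Q + \left(16 + q\right)} = \frac{2 q}{16 + Q + q}$)
$v{\left(w{\left(7,-4 \right)},11 \right)} + 10297 = \frac{2 \cdot 7 \left(-4\right)}{16 + 11 + 7 \left(-4\right)} + 10297 = 2 \left(-28\right) \frac{1}{16 + 11 - 28} + 10297 = 2 \left(-28\right) \frac{1}{-1} + 10297 = 2 \left(-28\right) \left(-1\right) + 10297 = 56 + 10297 = 10353$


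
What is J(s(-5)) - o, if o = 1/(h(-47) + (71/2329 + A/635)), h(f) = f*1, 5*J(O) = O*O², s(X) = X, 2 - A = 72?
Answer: -347838967/13925390 ≈ -24.979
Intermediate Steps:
A = -70 (A = 2 - 1*72 = 2 - 72 = -70)
J(O) = O³/5 (J(O) = (O*O²)/5 = O³/5)
h(f) = f
o = -295783/13925390 (o = 1/(-47 + (71/2329 - 70/635)) = 1/(-47 + (71*(1/2329) - 70*1/635)) = 1/(-47 + (71/2329 - 14/127)) = 1/(-47 - 23589/295783) = 1/(-13925390/295783) = -295783/13925390 ≈ -0.021241)
J(s(-5)) - o = (⅕)*(-5)³ - 1*(-295783/13925390) = (⅕)*(-125) + 295783/13925390 = -25 + 295783/13925390 = -347838967/13925390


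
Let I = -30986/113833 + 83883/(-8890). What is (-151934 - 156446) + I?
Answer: -312082788719679/1011975370 ≈ -3.0839e+5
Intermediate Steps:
I = -9824119079/1011975370 (I = -30986*1/113833 + 83883*(-1/8890) = -30986/113833 - 83883/8890 = -9824119079/1011975370 ≈ -9.7079)
(-151934 - 156446) + I = (-151934 - 156446) - 9824119079/1011975370 = -308380 - 9824119079/1011975370 = -312082788719679/1011975370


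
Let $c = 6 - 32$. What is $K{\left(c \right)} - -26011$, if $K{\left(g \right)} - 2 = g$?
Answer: $25987$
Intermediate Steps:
$c = -26$ ($c = 6 - 32 = -26$)
$K{\left(g \right)} = 2 + g$
$K{\left(c \right)} - -26011 = \left(2 - 26\right) - -26011 = -24 + 26011 = 25987$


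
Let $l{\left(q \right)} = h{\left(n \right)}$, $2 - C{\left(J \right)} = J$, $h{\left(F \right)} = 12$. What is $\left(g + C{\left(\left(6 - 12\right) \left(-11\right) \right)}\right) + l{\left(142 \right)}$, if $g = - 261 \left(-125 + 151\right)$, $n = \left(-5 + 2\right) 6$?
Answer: $-6838$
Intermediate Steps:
$n = -18$ ($n = \left(-3\right) 6 = -18$)
$C{\left(J \right)} = 2 - J$
$l{\left(q \right)} = 12$
$g = -6786$ ($g = \left(-261\right) 26 = -6786$)
$\left(g + C{\left(\left(6 - 12\right) \left(-11\right) \right)}\right) + l{\left(142 \right)} = \left(-6786 + \left(2 - \left(6 - 12\right) \left(-11\right)\right)\right) + 12 = \left(-6786 + \left(2 - \left(-6\right) \left(-11\right)\right)\right) + 12 = \left(-6786 + \left(2 - 66\right)\right) + 12 = \left(-6786 - 64\right) + 12 = -6850 + 12 = -6838$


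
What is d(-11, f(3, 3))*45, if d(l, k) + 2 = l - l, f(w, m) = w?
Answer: -90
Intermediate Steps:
d(l, k) = -2 (d(l, k) = -2 + (l - l) = -2 + 0 = -2)
d(-11, f(3, 3))*45 = -2*45 = -90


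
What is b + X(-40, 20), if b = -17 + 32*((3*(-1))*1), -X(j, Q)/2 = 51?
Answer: -215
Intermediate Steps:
X(j, Q) = -102 (X(j, Q) = -2*51 = -102)
b = -113 (b = -17 + 32*(-3*1) = -17 + 32*(-3) = -17 - 96 = -113)
b + X(-40, 20) = -113 - 102 = -215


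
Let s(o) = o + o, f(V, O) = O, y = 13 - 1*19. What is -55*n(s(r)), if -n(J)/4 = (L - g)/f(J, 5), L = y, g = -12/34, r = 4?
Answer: -4224/17 ≈ -248.47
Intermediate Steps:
y = -6 (y = 13 - 19 = -6)
g = -6/17 (g = -12*1/34 = -6/17 ≈ -0.35294)
s(o) = 2*o
L = -6
n(J) = 384/85 (n(J) = -4*(-6 - 1*(-6/17))/5 = -4*(-6 + 6/17)/5 = -(-384)/(17*5) = -4*(-96/85) = 384/85)
-55*n(s(r)) = -55*384/85 = -4224/17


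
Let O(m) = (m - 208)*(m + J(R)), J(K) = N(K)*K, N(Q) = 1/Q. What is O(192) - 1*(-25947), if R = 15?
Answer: 22859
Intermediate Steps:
J(K) = 1 (J(K) = K/K = 1)
O(m) = (1 + m)*(-208 + m) (O(m) = (m - 208)*(m + 1) = (-208 + m)*(1 + m) = (1 + m)*(-208 + m))
O(192) - 1*(-25947) = (-208 + 192**2 - 207*192) - 1*(-25947) = (-208 + 36864 - 39744) + 25947 = -3088 + 25947 = 22859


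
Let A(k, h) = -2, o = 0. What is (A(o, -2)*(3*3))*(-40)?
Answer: 720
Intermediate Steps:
(A(o, -2)*(3*3))*(-40) = -6*3*(-40) = -2*9*(-40) = -18*(-40) = 720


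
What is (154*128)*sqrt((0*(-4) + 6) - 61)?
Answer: 19712*I*sqrt(55) ≈ 1.4619e+5*I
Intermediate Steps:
(154*128)*sqrt((0*(-4) + 6) - 61) = 19712*sqrt((0 + 6) - 61) = 19712*sqrt(6 - 61) = 19712*sqrt(-55) = 19712*(I*sqrt(55)) = 19712*I*sqrt(55)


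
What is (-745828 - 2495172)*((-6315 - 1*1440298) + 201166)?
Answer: 4036493727000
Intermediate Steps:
(-745828 - 2495172)*((-6315 - 1*1440298) + 201166) = -3241000*((-6315 - 1440298) + 201166) = -3241000*(-1446613 + 201166) = -3241000*(-1245447) = 4036493727000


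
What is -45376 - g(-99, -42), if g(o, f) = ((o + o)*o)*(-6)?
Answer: 72236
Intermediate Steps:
g(o, f) = -12*o² (g(o, f) = ((2*o)*o)*(-6) = (2*o²)*(-6) = -12*o²)
-45376 - g(-99, -42) = -45376 - (-12)*(-99)² = -45376 - (-12)*9801 = -45376 - 1*(-117612) = -45376 + 117612 = 72236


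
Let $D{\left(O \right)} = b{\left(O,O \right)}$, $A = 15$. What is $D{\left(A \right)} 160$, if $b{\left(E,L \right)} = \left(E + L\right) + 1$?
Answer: $4960$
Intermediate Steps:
$b{\left(E,L \right)} = 1 + E + L$
$D{\left(O \right)} = 1 + 2 O$ ($D{\left(O \right)} = 1 + O + O = 1 + 2 O$)
$D{\left(A \right)} 160 = \left(1 + 2 \cdot 15\right) 160 = \left(1 + 30\right) 160 = 31 \cdot 160 = 4960$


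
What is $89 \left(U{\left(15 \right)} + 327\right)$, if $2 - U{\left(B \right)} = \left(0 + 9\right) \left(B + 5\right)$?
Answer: $13261$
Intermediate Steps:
$U{\left(B \right)} = -43 - 9 B$ ($U{\left(B \right)} = 2 - \left(0 + 9\right) \left(B + 5\right) = 2 - 9 \left(5 + B\right) = 2 - \left(45 + 9 B\right) = -43 - 9 B$)
$89 \left(U{\left(15 \right)} + 327\right) = 89 \left(\left(-43 - 135\right) + 327\right) = 89 \left(-178 + 327\right) = 89 \cdot 149 = 13261$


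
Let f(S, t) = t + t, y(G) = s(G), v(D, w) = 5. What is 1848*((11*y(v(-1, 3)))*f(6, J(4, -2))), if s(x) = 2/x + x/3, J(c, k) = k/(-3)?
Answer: 840224/15 ≈ 56015.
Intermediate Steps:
J(c, k) = -k/3 (J(c, k) = k*(-⅓) = -k/3)
s(x) = 2/x + x/3 (s(x) = 2/x + x*(⅓) = 2/x + x/3)
y(G) = 2/G + G/3
f(S, t) = 2*t
1848*((11*y(v(-1, 3)))*f(6, J(4, -2))) = 1848*((11*(2/5 + (⅓)*5))*(2*(-⅓*(-2)))) = 1848*((11*(2*(⅕) + 5/3))*(2*(⅔))) = 1848*((11*(⅖ + 5/3))*(4/3)) = 1848*((11*(31/15))*(4/3)) = 1848*((341/15)*(4/3)) = 1848*(1364/45) = 840224/15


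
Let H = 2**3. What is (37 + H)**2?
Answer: 2025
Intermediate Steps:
H = 8
(37 + H)**2 = (37 + 8)**2 = 45**2 = 2025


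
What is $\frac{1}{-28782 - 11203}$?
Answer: $- \frac{1}{39985} \approx -2.5009 \cdot 10^{-5}$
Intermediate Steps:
$\frac{1}{-28782 - 11203} = \frac{1}{-39985} = - \frac{1}{39985}$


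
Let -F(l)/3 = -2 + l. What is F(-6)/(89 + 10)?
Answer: 8/33 ≈ 0.24242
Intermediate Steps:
F(l) = 6 - 3*l (F(l) = -3*(-2 + l) = 6 - 3*l)
F(-6)/(89 + 10) = (6 - 3*(-6))/(89 + 10) = (6 + 18)/99 = 24*(1/99) = 8/33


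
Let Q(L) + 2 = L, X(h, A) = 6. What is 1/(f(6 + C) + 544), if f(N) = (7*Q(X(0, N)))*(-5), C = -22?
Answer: 1/404 ≈ 0.0024752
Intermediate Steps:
Q(L) = -2 + L
f(N) = -140 (f(N) = (7*(-2 + 6))*(-5) = (7*4)*(-5) = 28*(-5) = -140)
1/(f(6 + C) + 544) = 1/(-140 + 544) = 1/404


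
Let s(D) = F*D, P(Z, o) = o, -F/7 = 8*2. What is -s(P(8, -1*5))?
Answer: -560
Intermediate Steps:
F = -112 (F = -56*2 = -7*16 = -112)
s(D) = -112*D
-s(P(8, -1*5)) = -(-112)*(-1*5) = -(-112)*(-5) = -1*560 = -560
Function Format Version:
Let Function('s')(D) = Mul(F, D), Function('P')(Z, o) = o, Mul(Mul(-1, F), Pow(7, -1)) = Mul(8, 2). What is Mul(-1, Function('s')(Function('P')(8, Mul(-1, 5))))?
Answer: -560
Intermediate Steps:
F = -112 (F = Mul(-7, Mul(8, 2)) = Mul(-7, 16) = -112)
Function('s')(D) = Mul(-112, D)
Mul(-1, Function('s')(Function('P')(8, Mul(-1, 5)))) = Mul(-1, Mul(-112, Mul(-1, 5))) = Mul(-1, Mul(-112, -5)) = Mul(-1, 560) = -560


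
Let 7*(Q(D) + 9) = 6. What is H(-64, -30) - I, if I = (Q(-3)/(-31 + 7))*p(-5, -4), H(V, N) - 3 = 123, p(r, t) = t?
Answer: 1783/14 ≈ 127.36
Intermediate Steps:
Q(D) = -57/7 (Q(D) = -9 + (⅐)*6 = -9 + 6/7 = -57/7)
H(V, N) = 126 (H(V, N) = 3 + 123 = 126)
I = -19/14 (I = -57/(7*(-31 + 7))*(-4) = -57/7/(-24)*(-4) = -57/7*(-1/24)*(-4) = (19/56)*(-4) = -19/14 ≈ -1.3571)
H(-64, -30) - I = 126 - 1*(-19/14) = 126 + 19/14 = 1783/14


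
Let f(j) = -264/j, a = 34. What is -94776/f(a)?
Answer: 12206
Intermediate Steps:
-94776/f(a) = -94776/((-264/34)) = -94776/((-264*1/34)) = -94776/(-132/17) = -94776*(-17/132) = 12206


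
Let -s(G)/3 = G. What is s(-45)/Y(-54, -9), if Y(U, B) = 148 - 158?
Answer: -27/2 ≈ -13.500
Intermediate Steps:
Y(U, B) = -10
s(G) = -3*G
s(-45)/Y(-54, -9) = -3*(-45)/(-10) = 135*(-⅒) = -27/2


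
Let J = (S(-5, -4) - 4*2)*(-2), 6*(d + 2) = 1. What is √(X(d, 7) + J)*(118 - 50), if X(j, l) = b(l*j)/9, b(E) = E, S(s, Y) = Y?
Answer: 34*√7314/9 ≈ 323.08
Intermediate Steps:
d = -11/6 (d = -2 + (⅙)*1 = -2 + ⅙ = -11/6 ≈ -1.8333)
J = 24 (J = (-4 - 4*2)*(-2) = (-4 - 8)*(-2) = -12*(-2) = 24)
X(j, l) = j*l/9 (X(j, l) = (l*j)/9 = (j*l)*(⅑) = j*l/9)
√(X(d, 7) + J)*(118 - 50) = √((⅑)*(-11/6)*7 + 24)*(118 - 50) = √(-77/54 + 24)*68 = √(1219/54)*68 = (√7314/18)*68 = 34*√7314/9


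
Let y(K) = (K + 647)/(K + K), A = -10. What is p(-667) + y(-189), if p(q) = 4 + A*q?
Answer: 1261157/189 ≈ 6672.8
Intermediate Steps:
y(K) = (647 + K)/(2*K) (y(K) = (647 + K)/((2*K)) = (647 + K)*(1/(2*K)) = (647 + K)/(2*K))
p(q) = 4 - 10*q
p(-667) + y(-189) = (4 - 10*(-667)) + (½)*(647 - 189)/(-189) = (4 + 6670) + (½)*(-1/189)*458 = 6674 - 229/189 = 1261157/189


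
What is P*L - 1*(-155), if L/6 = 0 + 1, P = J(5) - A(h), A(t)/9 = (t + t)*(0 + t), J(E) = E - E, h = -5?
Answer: -2545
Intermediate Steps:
J(E) = 0
A(t) = 18*t**2 (A(t) = 9*((t + t)*(0 + t)) = 9*((2*t)*t) = 9*(2*t**2) = 18*t**2)
P = -450 (P = 0 - 18*(-5)**2 = 0 - 18*25 = 0 - 1*450 = 0 - 450 = -450)
L = 6 (L = 6*(0 + 1) = 6*1 = 6)
P*L - 1*(-155) = -450*6 - 1*(-155) = -2700 + 155 = -2545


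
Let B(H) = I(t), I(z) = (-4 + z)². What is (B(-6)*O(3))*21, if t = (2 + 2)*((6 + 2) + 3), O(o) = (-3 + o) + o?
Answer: 100800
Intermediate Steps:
O(o) = -3 + 2*o
t = 44 (t = 4*(8 + 3) = 4*11 = 44)
B(H) = 1600 (B(H) = (-4 + 44)² = 40² = 1600)
(B(-6)*O(3))*21 = (1600*(-3 + 2*3))*21 = (1600*(-3 + 6))*21 = (1600*3)*21 = 4800*21 = 100800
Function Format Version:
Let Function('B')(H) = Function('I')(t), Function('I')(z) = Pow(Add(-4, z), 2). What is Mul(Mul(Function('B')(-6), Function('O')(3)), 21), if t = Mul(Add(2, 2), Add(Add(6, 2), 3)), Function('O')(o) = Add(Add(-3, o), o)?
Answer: 100800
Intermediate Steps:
Function('O')(o) = Add(-3, Mul(2, o))
t = 44 (t = Mul(4, Add(8, 3)) = Mul(4, 11) = 44)
Function('B')(H) = 1600 (Function('B')(H) = Pow(Add(-4, 44), 2) = Pow(40, 2) = 1600)
Mul(Mul(Function('B')(-6), Function('O')(3)), 21) = Mul(Mul(1600, Add(-3, Mul(2, 3))), 21) = Mul(Mul(1600, Add(-3, 6)), 21) = Mul(Mul(1600, 3), 21) = Mul(4800, 21) = 100800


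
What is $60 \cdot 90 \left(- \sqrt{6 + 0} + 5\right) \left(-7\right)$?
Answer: $-189000 + 37800 \sqrt{6} \approx -96409.0$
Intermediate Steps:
$60 \cdot 90 \left(- \sqrt{6 + 0} + 5\right) \left(-7\right) = 5400 \left(- \sqrt{6} + 5\right) \left(-7\right) = 5400 \left(5 - \sqrt{6}\right) \left(-7\right) = 5400 \left(-35 + 7 \sqrt{6}\right) = -189000 + 37800 \sqrt{6}$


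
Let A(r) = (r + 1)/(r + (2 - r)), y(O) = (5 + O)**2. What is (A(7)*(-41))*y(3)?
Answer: -10496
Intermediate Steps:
A(r) = 1/2 + r/2 (A(r) = (1 + r)/2 = (1 + r)*(1/2) = 1/2 + r/2)
(A(7)*(-41))*y(3) = ((1/2 + (1/2)*7)*(-41))*(5 + 3)**2 = ((1/2 + 7/2)*(-41))*8**2 = (4*(-41))*64 = -164*64 = -10496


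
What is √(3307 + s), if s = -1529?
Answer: √1778 ≈ 42.166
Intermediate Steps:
√(3307 + s) = √(3307 - 1529) = √1778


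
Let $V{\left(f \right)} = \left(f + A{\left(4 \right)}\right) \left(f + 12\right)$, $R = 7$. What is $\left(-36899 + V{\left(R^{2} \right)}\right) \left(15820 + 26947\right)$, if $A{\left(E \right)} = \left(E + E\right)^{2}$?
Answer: $-1283266602$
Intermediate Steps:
$A{\left(E \right)} = 4 E^{2}$ ($A{\left(E \right)} = \left(2 E\right)^{2} = 4 E^{2}$)
$V{\left(f \right)} = \left(12 + f\right) \left(64 + f\right)$ ($V{\left(f \right)} = \left(f + 4 \cdot 4^{2}\right) \left(f + 12\right) = \left(f + 4 \cdot 16\right) \left(12 + f\right) = \left(f + 64\right) \left(12 + f\right) = \left(64 + f\right) \left(12 + f\right) = \left(12 + f\right) \left(64 + f\right)$)
$\left(-36899 + V{\left(R^{2} \right)}\right) \left(15820 + 26947\right) = \left(-36899 + \left(768 + \left(7^{2}\right)^{2} + 76 \cdot 7^{2}\right)\right) \left(15820 + 26947\right) = \left(-36899 + \left(768 + 49^{2} + 76 \cdot 49\right)\right) 42767 = \left(-36899 + \left(768 + 2401 + 3724\right)\right) 42767 = \left(-36899 + 6893\right) 42767 = \left(-30006\right) 42767 = -1283266602$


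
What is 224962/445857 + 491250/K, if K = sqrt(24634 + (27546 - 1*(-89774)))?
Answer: 224962/445857 + 81875*sqrt(141954)/23659 ≈ 1304.4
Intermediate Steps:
K = sqrt(141954) (K = sqrt(24634 + (27546 + 89774)) = sqrt(24634 + 117320) = sqrt(141954) ≈ 376.77)
224962/445857 + 491250/K = 224962/445857 + 491250/(sqrt(141954)) = 224962*(1/445857) + 491250*(sqrt(141954)/141954) = 224962/445857 + 81875*sqrt(141954)/23659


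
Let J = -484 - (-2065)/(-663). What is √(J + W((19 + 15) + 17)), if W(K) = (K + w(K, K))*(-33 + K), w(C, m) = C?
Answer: 11*√4900233/663 ≈ 36.727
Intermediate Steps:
W(K) = 2*K*(-33 + K) (W(K) = (K + K)*(-33 + K) = (2*K)*(-33 + K) = 2*K*(-33 + K))
J = -322957/663 (J = -484 - (-2065)*(-1)/663 = -484 - 1*2065/663 = -484 - 2065/663 = -322957/663 ≈ -487.11)
√(J + W((19 + 15) + 17)) = √(-322957/663 + 2*((19 + 15) + 17)*(-33 + ((19 + 15) + 17))) = √(-322957/663 + 2*(34 + 17)*(-33 + (34 + 17))) = √(-322957/663 + 2*51*(-33 + 51)) = √(-322957/663 + 2*51*18) = √(-322957/663 + 1836) = √(894311/663) = 11*√4900233/663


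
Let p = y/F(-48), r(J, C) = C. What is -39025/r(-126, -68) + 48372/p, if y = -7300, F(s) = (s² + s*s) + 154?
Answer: -3844686263/124100 ≈ -30981.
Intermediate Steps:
F(s) = 154 + 2*s² (F(s) = (s² + s²) + 154 = 2*s² + 154 = 154 + 2*s²)
p = -3650/2381 (p = -7300/(154 + 2*(-48)²) = -7300/(154 + 2*2304) = -7300/(154 + 4608) = -7300/4762 = -7300*1/4762 = -3650/2381 ≈ -1.5330)
-39025/r(-126, -68) + 48372/p = -39025/(-68) + 48372/(-3650/2381) = -39025*(-1/68) + 48372*(-2381/3650) = 39025/68 - 57586866/1825 = -3844686263/124100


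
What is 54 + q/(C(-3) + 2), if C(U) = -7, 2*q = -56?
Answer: 298/5 ≈ 59.600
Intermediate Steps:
q = -28 (q = (½)*(-56) = -28)
54 + q/(C(-3) + 2) = 54 - 28/(-7 + 2) = 54 - 28/(-5) = 54 - 28*(-⅕) = 54 + 28/5 = 298/5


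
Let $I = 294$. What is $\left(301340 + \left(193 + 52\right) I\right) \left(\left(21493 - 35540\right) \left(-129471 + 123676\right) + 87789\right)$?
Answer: $30425978798980$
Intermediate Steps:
$\left(301340 + \left(193 + 52\right) I\right) \left(\left(21493 - 35540\right) \left(-129471 + 123676\right) + 87789\right) = \left(301340 + \left(193 + 52\right) 294\right) \left(\left(21493 - 35540\right) \left(-129471 + 123676\right) + 87789\right) = \left(301340 + 245 \cdot 294\right) \left(\left(-14047\right) \left(-5795\right) + 87789\right) = \left(301340 + 72030\right) \left(81402365 + 87789\right) = 373370 \cdot 81490154 = 30425978798980$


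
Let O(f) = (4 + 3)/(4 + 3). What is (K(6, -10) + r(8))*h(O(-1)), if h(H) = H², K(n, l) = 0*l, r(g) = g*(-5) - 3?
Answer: -43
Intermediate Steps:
r(g) = -3 - 5*g (r(g) = -5*g - 3 = -3 - 5*g)
K(n, l) = 0
O(f) = 1 (O(f) = 7/7 = 7*(⅐) = 1)
(K(6, -10) + r(8))*h(O(-1)) = (0 + (-3 - 5*8))*1² = (0 + (-3 - 40))*1 = (0 - 43)*1 = -43*1 = -43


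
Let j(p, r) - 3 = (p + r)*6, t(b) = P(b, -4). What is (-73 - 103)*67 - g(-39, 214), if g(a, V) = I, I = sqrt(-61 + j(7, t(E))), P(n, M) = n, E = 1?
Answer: -11792 - I*sqrt(10) ≈ -11792.0 - 3.1623*I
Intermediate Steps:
t(b) = b
j(p, r) = 3 + 6*p + 6*r (j(p, r) = 3 + (p + r)*6 = 3 + (6*p + 6*r) = 3 + 6*p + 6*r)
I = I*sqrt(10) (I = sqrt(-61 + (3 + 6*7 + 6*1)) = sqrt(-61 + (3 + 42 + 6)) = sqrt(-61 + 51) = sqrt(-10) = I*sqrt(10) ≈ 3.1623*I)
g(a, V) = I*sqrt(10)
(-73 - 103)*67 - g(-39, 214) = (-73 - 103)*67 - I*sqrt(10) = -176*67 - I*sqrt(10) = -11792 - I*sqrt(10)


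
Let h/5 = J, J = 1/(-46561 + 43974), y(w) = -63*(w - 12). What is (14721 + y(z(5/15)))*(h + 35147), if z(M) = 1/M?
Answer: 106928133984/199 ≈ 5.3733e+8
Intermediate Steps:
z(M) = 1/M
y(w) = 756 - 63*w (y(w) = -63*(-12 + w) = 756 - 63*w)
J = -1/2587 (J = 1/(-2587) = -1/2587 ≈ -0.00038655)
h = -5/2587 (h = 5*(-1/2587) = -5/2587 ≈ -0.0019327)
(14721 + y(z(5/15)))*(h + 35147) = (14721 + (756 - 63/(5/15)))*(-5/2587 + 35147) = (14721 + (756 - 63/(5*(1/15))))*(90925284/2587) = (14721 + (756 - 63/1/3))*(90925284/2587) = (14721 + (756 - 63*3))*(90925284/2587) = (14721 + (756 - 189))*(90925284/2587) = (14721 + 567)*(90925284/2587) = 15288*(90925284/2587) = 106928133984/199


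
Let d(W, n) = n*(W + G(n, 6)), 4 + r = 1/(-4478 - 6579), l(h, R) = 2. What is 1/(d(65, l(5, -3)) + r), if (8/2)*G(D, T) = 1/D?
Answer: 44228/5583781 ≈ 0.0079208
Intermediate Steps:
G(D, T) = 1/(4*D)
r = -44229/11057 (r = -4 + 1/(-4478 - 6579) = -4 + 1/(-11057) = -4 - 1/11057 = -44229/11057 ≈ -4.0001)
d(W, n) = n*(W + 1/(4*n))
1/(d(65, l(5, -3)) + r) = 1/((¼ + 65*2) - 44229/11057) = 1/((¼ + 130) - 44229/11057) = 1/(521/4 - 44229/11057) = 1/(5583781/44228) = 44228/5583781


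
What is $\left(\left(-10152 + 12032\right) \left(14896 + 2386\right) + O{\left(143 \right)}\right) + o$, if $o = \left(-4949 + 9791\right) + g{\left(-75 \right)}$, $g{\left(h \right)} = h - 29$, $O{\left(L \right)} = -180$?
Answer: $32494718$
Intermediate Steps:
$g{\left(h \right)} = -29 + h$
$o = 4738$ ($o = \left(-4949 + 9791\right) - 104 = 4842 - 104 = 4738$)
$\left(\left(-10152 + 12032\right) \left(14896 + 2386\right) + O{\left(143 \right)}\right) + o = \left(\left(-10152 + 12032\right) \left(14896 + 2386\right) - 180\right) + 4738 = \left(1880 \cdot 17282 - 180\right) + 4738 = \left(32490160 - 180\right) + 4738 = 32489980 + 4738 = 32494718$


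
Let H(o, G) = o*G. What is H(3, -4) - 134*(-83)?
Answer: 11110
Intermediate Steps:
H(o, G) = G*o
H(3, -4) - 134*(-83) = -4*3 - 134*(-83) = -12 + 11122 = 11110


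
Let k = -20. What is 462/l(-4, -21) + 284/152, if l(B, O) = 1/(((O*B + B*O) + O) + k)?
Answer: 2229683/38 ≈ 58676.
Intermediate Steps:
l(B, O) = 1/(-20 + O + 2*B*O) (l(B, O) = 1/(((O*B + B*O) + O) - 20) = 1/(((B*O + B*O) + O) - 20) = 1/((2*B*O + O) - 20) = 1/((O + 2*B*O) - 20) = 1/(-20 + O + 2*B*O))
462/l(-4, -21) + 284/152 = 462/(1/(-20 - 21 + 2*(-4)*(-21))) + 284/152 = 462/(1/(-20 - 21 + 168)) + 284*(1/152) = 462/(1/127) + 71/38 = 462*127 + 71/38 = 58674 + 71/38 = 2229683/38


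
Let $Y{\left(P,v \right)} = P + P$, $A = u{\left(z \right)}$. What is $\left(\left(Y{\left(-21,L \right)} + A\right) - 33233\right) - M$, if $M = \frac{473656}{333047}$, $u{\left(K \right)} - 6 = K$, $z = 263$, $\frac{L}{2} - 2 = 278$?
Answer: $- \frac{10993022938}{333047} \approx -33007.0$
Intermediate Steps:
$L = 560$ ($L = 4 + 2 \cdot 278 = 4 + 556 = 560$)
$u{\left(K \right)} = 6 + K$
$A = 269$ ($A = 6 + 263 = 269$)
$Y{\left(P,v \right)} = 2 P$
$M = \frac{473656}{333047}$ ($M = 473656 \cdot \frac{1}{333047} = \frac{473656}{333047} \approx 1.4222$)
$\left(\left(Y{\left(-21,L \right)} + A\right) - 33233\right) - M = \left(\left(2 \left(-21\right) + 269\right) - 33233\right) - \frac{473656}{333047} = \left(\left(-42 + 269\right) - 33233\right) - \frac{473656}{333047} = \left(227 - 33233\right) - \frac{473656}{333047} = -33006 - \frac{473656}{333047} = - \frac{10993022938}{333047}$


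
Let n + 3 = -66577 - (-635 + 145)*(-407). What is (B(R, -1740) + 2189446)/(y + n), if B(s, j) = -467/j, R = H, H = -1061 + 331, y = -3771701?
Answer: -3809636507/7025617140 ≈ -0.54225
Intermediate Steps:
H = -730
R = -730
n = -266010 (n = -3 + (-66577 - (-635 + 145)*(-407)) = -3 + (-66577 - (-490)*(-407)) = -3 + (-66577 - 1*199430) = -3 + (-66577 - 199430) = -3 - 266007 = -266010)
(B(R, -1740) + 2189446)/(y + n) = (-467/(-1740) + 2189446)/(-3771701 - 266010) = (-467*(-1/1740) + 2189446)/(-4037711) = (467/1740 + 2189446)*(-1/4037711) = (3809636507/1740)*(-1/4037711) = -3809636507/7025617140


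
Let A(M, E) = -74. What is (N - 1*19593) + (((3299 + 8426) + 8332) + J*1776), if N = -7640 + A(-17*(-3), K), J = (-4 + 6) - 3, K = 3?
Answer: -9026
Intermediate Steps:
J = -1 (J = 2 - 3 = -1)
N = -7714 (N = -7640 - 74 = -7714)
(N - 1*19593) + (((3299 + 8426) + 8332) + J*1776) = (-7714 - 1*19593) + (((3299 + 8426) + 8332) - 1*1776) = (-7714 - 19593) + ((11725 + 8332) - 1776) = -27307 + (20057 - 1776) = -27307 + 18281 = -9026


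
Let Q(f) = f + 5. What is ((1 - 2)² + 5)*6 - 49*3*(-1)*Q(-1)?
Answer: 624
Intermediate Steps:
Q(f) = 5 + f
((1 - 2)² + 5)*6 - 49*3*(-1)*Q(-1) = ((1 - 2)² + 5)*6 - 49*3*(-1)*(5 - 1) = ((-1)² + 5)*6 - (-147)*4 = (1 + 5)*6 - 49*(-12) = 6*6 + 588 = 36 + 588 = 624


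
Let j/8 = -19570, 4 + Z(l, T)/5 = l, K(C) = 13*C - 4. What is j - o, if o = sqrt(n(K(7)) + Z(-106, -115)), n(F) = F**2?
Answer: -156560 - sqrt(7019) ≈ -1.5664e+5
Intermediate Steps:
K(C) = -4 + 13*C
Z(l, T) = -20 + 5*l
o = sqrt(7019) (o = sqrt((-4 + 13*7)**2 + (-20 + 5*(-106))) = sqrt((-4 + 91)**2 + (-20 - 530)) = sqrt(87**2 - 550) = sqrt(7569 - 550) = sqrt(7019) ≈ 83.779)
j = -156560 (j = 8*(-19570) = -156560)
j - o = -156560 - sqrt(7019)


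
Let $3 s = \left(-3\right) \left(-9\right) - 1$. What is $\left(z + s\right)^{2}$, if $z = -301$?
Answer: $\frac{769129}{9} \approx 85459.0$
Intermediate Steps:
$s = \frac{26}{3}$ ($s = \frac{\left(-3\right) \left(-9\right) - 1}{3} = \frac{27 - 1}{3} = \frac{1}{3} \cdot 26 = \frac{26}{3} \approx 8.6667$)
$\left(z + s\right)^{2} = \left(-301 + \frac{26}{3}\right)^{2} = \left(- \frac{877}{3}\right)^{2} = \frac{769129}{9}$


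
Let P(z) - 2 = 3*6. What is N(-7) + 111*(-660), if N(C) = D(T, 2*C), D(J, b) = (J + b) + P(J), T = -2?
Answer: -73256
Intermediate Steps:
P(z) = 20 (P(z) = 2 + 3*6 = 2 + 18 = 20)
D(J, b) = 20 + J + b (D(J, b) = (J + b) + 20 = 20 + J + b)
N(C) = 18 + 2*C (N(C) = 20 - 2 + 2*C = 18 + 2*C)
N(-7) + 111*(-660) = (18 + 2*(-7)) + 111*(-660) = (18 - 14) - 73260 = 4 - 73260 = -73256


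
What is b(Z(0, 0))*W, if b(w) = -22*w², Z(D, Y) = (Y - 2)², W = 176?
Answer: -61952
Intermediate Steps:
Z(D, Y) = (-2 + Y)²
b(Z(0, 0))*W = -22*(-2 + 0)⁴*176 = -22*((-2)²)²*176 = -22*4²*176 = -22*16*176 = -352*176 = -61952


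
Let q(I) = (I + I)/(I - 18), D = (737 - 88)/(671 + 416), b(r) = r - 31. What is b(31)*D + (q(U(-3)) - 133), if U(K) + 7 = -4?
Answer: -3835/29 ≈ -132.24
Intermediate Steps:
b(r) = -31 + r
U(K) = -11 (U(K) = -7 - 4 = -11)
D = 649/1087 ≈ 0.59706
q(I) = 2*I/(-18 + I) (q(I) = (2*I)/(-18 + I) = 2*I/(-18 + I))
b(31)*D + (q(U(-3)) - 133) = (-31 + 31)*(649/1087) + (2*(-11)/(-18 - 11) - 133) = 0*(649/1087) + (2*(-11)/(-29) - 133) = 0 + (2*(-11)*(-1/29) - 133) = 0 + (22/29 - 133) = 0 - 3835/29 = -3835/29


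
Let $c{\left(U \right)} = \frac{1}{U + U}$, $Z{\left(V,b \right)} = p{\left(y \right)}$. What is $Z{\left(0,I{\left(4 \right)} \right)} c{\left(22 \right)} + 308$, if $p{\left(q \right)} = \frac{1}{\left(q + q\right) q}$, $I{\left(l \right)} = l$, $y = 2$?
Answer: $\frac{108417}{352} \approx 308.0$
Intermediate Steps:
$p{\left(q \right)} = \frac{1}{2 q^{2}}$ ($p{\left(q \right)} = \frac{1}{2 q q} = \frac{\frac{1}{2} \frac{1}{q}}{q} = \frac{1}{2 q^{2}}$)
$Z{\left(V,b \right)} = \frac{1}{8}$ ($Z{\left(V,b \right)} = \frac{1}{2 \cdot 4} = \frac{1}{2} \cdot \frac{1}{4} = \frac{1}{8}$)
$c{\left(U \right)} = \frac{1}{2 U}$
$Z{\left(0,I{\left(4 \right)} \right)} c{\left(22 \right)} + 308 = \frac{\frac{1}{2} \cdot \frac{1}{22}}{8} + 308 = \frac{1}{8} \cdot \frac{1}{44} + 308 = \frac{1}{352} + 308 = \frac{108417}{352}$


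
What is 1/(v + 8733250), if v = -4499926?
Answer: 1/4233324 ≈ 2.3622e-7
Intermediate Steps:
1/(v + 8733250) = 1/(-4499926 + 8733250) = 1/4233324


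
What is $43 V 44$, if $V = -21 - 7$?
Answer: $-52976$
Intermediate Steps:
$V = -28$ ($V = -21 - 7 = -28$)
$43 V 44 = 43 \left(-28\right) 44 = \left(-1204\right) 44 = -52976$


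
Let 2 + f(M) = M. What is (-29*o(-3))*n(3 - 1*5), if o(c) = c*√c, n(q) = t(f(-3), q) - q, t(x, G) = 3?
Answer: 435*I*√3 ≈ 753.44*I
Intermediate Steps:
f(M) = -2 + M
n(q) = 3 - q
o(c) = c^(3/2)
(-29*o(-3))*n(3 - 1*5) = (-(-87)*I*√3)*(3 - (3 - 1*5)) = (-(-87)*I*√3)*(3 - (3 - 5)) = (87*I*√3)*(3 - 1*(-2)) = (87*I*√3)*(3 + 2) = (87*I*√3)*5 = 435*I*√3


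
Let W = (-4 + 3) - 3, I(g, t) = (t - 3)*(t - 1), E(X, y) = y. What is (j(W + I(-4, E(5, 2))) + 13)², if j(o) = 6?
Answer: 361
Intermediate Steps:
I(g, t) = (-1 + t)*(-3 + t) (I(g, t) = (-3 + t)*(-1 + t) = (-1 + t)*(-3 + t))
W = -4 (W = -1 - 3 = -4)
(j(W + I(-4, E(5, 2))) + 13)² = (6 + 13)² = 19² = 361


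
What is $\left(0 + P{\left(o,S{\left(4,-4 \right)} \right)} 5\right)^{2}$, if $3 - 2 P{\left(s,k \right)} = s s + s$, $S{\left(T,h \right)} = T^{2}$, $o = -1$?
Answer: $\frac{225}{4} \approx 56.25$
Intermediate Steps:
$P{\left(s,k \right)} = \frac{3}{2} - \frac{s}{2} - \frac{s^{2}}{2}$ ($P{\left(s,k \right)} = \frac{3}{2} - \frac{s s + s}{2} = \frac{3}{2} - \frac{s^{2} + s}{2} = \frac{3}{2} - \frac{s + s^{2}}{2} = \frac{3}{2} - \left(\frac{s}{2} + \frac{s^{2}}{2}\right) = \frac{3}{2} - \frac{s}{2} - \frac{s^{2}}{2}$)
$\left(0 + P{\left(o,S{\left(4,-4 \right)} \right)} 5\right)^{2} = \left(0 + \left(\frac{3}{2} - - \frac{1}{2} - \frac{\left(-1\right)^{2}}{2}\right) 5\right)^{2} = \left(0 + \left(\frac{3}{2} + \frac{1}{2} - \frac{1}{2}\right) 5\right)^{2} = \left(0 + \frac{3}{2} \cdot 5\right)^{2} = \left(0 + \frac{15}{2}\right)^{2} = \left(\frac{15}{2}\right)^{2} = \frac{225}{4}$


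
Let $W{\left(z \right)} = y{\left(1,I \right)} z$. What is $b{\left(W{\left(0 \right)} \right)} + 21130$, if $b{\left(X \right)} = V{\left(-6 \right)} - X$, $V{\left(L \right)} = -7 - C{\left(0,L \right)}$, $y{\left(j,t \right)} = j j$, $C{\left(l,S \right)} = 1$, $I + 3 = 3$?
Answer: $21122$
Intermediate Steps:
$I = 0$ ($I = -3 + 3 = 0$)
$y{\left(j,t \right)} = j^{2}$
$V{\left(L \right)} = -8$ ($V{\left(L \right)} = -7 - 1 = -8$)
$W{\left(z \right)} = z$ ($W{\left(z \right)} = 1^{2} z = 1 z = z$)
$b{\left(X \right)} = -8 - X$
$b{\left(W{\left(0 \right)} \right)} + 21130 = \left(-8 - 0\right) + 21130 = \left(-8 + 0\right) + 21130 = -8 + 21130 = 21122$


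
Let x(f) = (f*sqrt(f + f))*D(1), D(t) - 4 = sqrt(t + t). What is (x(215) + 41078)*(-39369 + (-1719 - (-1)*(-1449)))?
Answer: -1747334886 - 36581820*sqrt(430) - 18290910*sqrt(215) ≈ -2.7741e+9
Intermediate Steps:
D(t) = 4 + sqrt(2)*sqrt(t) (D(t) = 4 + sqrt(t + t) = 4 + sqrt(2*t) = 4 + sqrt(2)*sqrt(t))
x(f) = sqrt(2)*f**(3/2)*(4 + sqrt(2)) (x(f) = (f*sqrt(f + f))*(4 + sqrt(2)*sqrt(1)) = (f*sqrt(2*f))*(4 + sqrt(2)*1) = (f*(sqrt(2)*sqrt(f)))*(4 + sqrt(2)) = (sqrt(2)*f**(3/2))*(4 + sqrt(2)) = sqrt(2)*f**(3/2)*(4 + sqrt(2)))
(x(215) + 41078)*(-39369 + (-1719 - (-1)*(-1449))) = (215**(3/2)*(2 + 4*sqrt(2)) + 41078)*(-39369 + (-1719 - (-1)*(-1449))) = ((215*sqrt(215))*(2 + 4*sqrt(2)) + 41078)*(-39369 + (-1719 - 1*1449)) = (215*sqrt(215)*(2 + 4*sqrt(2)) + 41078)*(-39369 + (-1719 - 1449)) = (41078 + 215*sqrt(215)*(2 + 4*sqrt(2)))*(-39369 - 3168) = (41078 + 215*sqrt(215)*(2 + 4*sqrt(2)))*(-42537) = -1747334886 - 9145455*sqrt(215)*(2 + 4*sqrt(2))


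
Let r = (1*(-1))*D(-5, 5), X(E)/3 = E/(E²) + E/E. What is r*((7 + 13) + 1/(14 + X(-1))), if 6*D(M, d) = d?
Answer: -1405/84 ≈ -16.726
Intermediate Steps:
X(E) = 3 + 3/E (X(E) = 3*(E/(E²) + E/E) = 3*(E/E² + 1) = 3*(1/E + 1) = 3*(1 + 1/E) = 3 + 3/E)
D(M, d) = d/6
r = -⅚ (r = (1*(-1))*((⅙)*5) = -1*⅚ = -⅚ ≈ -0.83333)
r*((7 + 13) + 1/(14 + X(-1))) = -5*((7 + 13) + 1/(14 + (3 + 3/(-1))))/6 = -5*(20 + 1/(14 + (3 + 3*(-1))))/6 = -5*(20 + 1/(14 + (3 - 3)))/6 = -5*(20 + 1/(14 + 0))/6 = -5*(20 + 1/14)/6 = -⅚*281/14 = -1405/84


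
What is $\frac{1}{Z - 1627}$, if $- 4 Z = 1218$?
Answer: $- \frac{2}{3863} \approx -0.00051773$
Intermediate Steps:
$Z = - \frac{609}{2}$ ($Z = \left(- \frac{1}{4}\right) 1218 = - \frac{609}{2} \approx -304.5$)
$\frac{1}{Z - 1627} = \frac{1}{- \frac{609}{2} - 1627} = \frac{1}{- \frac{3863}{2}} = - \frac{2}{3863}$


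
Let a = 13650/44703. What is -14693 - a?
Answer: -218944943/14901 ≈ -14693.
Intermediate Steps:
a = 4550/14901 (a = 13650*(1/44703) = 4550/14901 ≈ 0.30535)
-14693 - a = -14693 - 1*4550/14901 = -14693 - 4550/14901 = -218944943/14901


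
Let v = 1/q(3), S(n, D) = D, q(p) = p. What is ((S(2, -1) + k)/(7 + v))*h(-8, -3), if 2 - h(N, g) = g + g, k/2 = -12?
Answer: -300/11 ≈ -27.273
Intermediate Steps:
k = -24 (k = 2*(-12) = -24)
h(N, g) = 2 - 2*g (h(N, g) = 2 - (g + g) = 2 - 2*g)
v = ⅓ (v = 1/3 = 1*(⅓) = ⅓ ≈ 0.33333)
((S(2, -1) + k)/(7 + v))*h(-8, -3) = ((-1 - 24)/(7 + ⅓))*(2 - 2*(-3)) = (-25/22/3)*(2 + 6) = -25*3/22*8 = -75/22*8 = -300/11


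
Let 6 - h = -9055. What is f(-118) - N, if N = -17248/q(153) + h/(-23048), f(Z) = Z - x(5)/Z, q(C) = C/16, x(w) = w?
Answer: 350810319955/208054296 ≈ 1686.1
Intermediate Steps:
h = 9061 (h = 6 - 1*(-9055) = 6 + 9055 = 9061)
q(C) = C/16 (q(C) = C*(1/16) = C/16)
f(Z) = Z - 5/Z
N = -6361896797/3526344 (N = -17248/((1/16)*153) + 9061/(-23048) = -17248/153/16 + 9061*(-1/23048) = -17248*16/153 - 9061/23048 = -275968/153 - 9061/23048 = -6361896797/3526344 ≈ -1804.1)
f(-118) - N = (-118 - 5/(-118)) - 1*(-6361896797/3526344) = (-118 - 5*(-1/118)) + 6361896797/3526344 = (-118 + 5/118) + 6361896797/3526344 = -13919/118 + 6361896797/3526344 = 350810319955/208054296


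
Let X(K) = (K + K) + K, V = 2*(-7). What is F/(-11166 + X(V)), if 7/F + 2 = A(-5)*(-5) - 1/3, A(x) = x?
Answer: -7/254048 ≈ -2.7554e-5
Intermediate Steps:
V = -14
F = 21/68 (F = 7/(-2 + (-5*(-5) - 1/3)) = 7/(-2 + (25 - 1*1/3)) = 7/(-2 + (25 - 1/3)) = 7/(-2 + 74/3) = 7/(68/3) = 7*(3/68) = 21/68 ≈ 0.30882)
X(K) = 3*K (X(K) = 2*K + K = 3*K)
F/(-11166 + X(V)) = 21/(68*(-11166 + 3*(-14))) = 21/(68*(-11166 - 42)) = (21/68)/(-11208) = (21/68)*(-1/11208) = -7/254048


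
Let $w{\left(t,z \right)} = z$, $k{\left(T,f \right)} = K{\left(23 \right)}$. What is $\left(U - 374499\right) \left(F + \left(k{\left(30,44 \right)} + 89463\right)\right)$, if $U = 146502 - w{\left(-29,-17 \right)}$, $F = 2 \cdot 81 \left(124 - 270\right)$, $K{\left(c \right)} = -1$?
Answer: $-15003363800$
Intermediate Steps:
$k{\left(T,f \right)} = -1$
$F = -23652$ ($F = 162 \left(-146\right) = -23652$)
$U = 146519$ ($U = 146502 - -17 = 146502 + 17 = 146519$)
$\left(U - 374499\right) \left(F + \left(k{\left(30,44 \right)} + 89463\right)\right) = \left(146519 - 374499\right) \left(-23652 + \left(-1 + 89463\right)\right) = - 227980 \left(-23652 + 89462\right) = \left(-227980\right) 65810 = -15003363800$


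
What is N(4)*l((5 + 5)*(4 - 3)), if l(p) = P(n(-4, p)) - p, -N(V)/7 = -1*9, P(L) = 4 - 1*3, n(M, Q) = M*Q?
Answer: -567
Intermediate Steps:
P(L) = 1 (P(L) = 4 - 3 = 1)
N(V) = 63 (N(V) = -(-7)*9 = -7*(-9) = 63)
l(p) = 1 - p
N(4)*l((5 + 5)*(4 - 3)) = 63*(1 - (5 + 5)*(4 - 3)) = 63*(1 - 10) = 63*(-9) = -567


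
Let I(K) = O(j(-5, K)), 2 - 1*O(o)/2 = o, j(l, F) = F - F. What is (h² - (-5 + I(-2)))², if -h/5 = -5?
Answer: 391876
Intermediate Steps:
j(l, F) = 0
O(o) = 4 - 2*o
I(K) = 4 (I(K) = 4 - 2*0 = 4 + 0 = 4)
h = 25 (h = -5*(-5) = 25)
(h² - (-5 + I(-2)))² = (25² - (-5 + 4))² = (625 - 1*(-1))² = (625 + 1)² = 626² = 391876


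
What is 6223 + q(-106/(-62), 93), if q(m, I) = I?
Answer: 6316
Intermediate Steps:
6223 + q(-106/(-62), 93) = 6223 + 93 = 6316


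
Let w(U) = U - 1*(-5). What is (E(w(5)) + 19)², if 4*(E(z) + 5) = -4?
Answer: 169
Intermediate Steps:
w(U) = 5 + U (w(U) = U + 5 = 5 + U)
E(z) = -6 (E(z) = -5 + (¼)*(-4) = -5 - 1 = -6)
(E(w(5)) + 19)² = (-6 + 19)² = 13² = 169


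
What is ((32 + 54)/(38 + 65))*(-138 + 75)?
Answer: -5418/103 ≈ -52.602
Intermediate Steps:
((32 + 54)/(38 + 65))*(-138 + 75) = (86/103)*(-63) = -5418/103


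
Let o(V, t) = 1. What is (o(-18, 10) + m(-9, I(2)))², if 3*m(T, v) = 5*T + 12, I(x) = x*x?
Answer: 100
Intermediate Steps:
I(x) = x²
m(T, v) = 4 + 5*T/3 (m(T, v) = (5*T + 12)/3 = (12 + 5*T)/3 = 4 + 5*T/3)
(o(-18, 10) + m(-9, I(2)))² = (1 + (4 + (5/3)*(-9)))² = (1 + (4 - 15))² = (1 - 11)² = (-10)² = 100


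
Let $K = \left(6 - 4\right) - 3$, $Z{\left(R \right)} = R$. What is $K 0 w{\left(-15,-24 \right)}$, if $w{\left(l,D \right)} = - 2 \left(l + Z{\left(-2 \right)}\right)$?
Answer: $0$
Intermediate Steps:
$w{\left(l,D \right)} = 4 - 2 l$ ($w{\left(l,D \right)} = - 2 \left(l - 2\right) = - 2 \left(-2 + l\right) = 4 - 2 l$)
$K = -1$ ($K = 2 - 3 = -1$)
$K 0 w{\left(-15,-24 \right)} = \left(-1\right) 0 \left(4 - -30\right) = 0 \left(4 + 30\right) = 0 \cdot 34 = 0$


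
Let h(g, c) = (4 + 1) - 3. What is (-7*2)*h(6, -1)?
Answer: -28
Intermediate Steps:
h(g, c) = 2 (h(g, c) = 5 - 3 = 2)
(-7*2)*h(6, -1) = -7*2*2 = -14*2 = -28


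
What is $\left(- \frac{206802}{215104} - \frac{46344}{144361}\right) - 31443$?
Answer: $- \frac{488213811116145}{15526314272} \approx -31444.0$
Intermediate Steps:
$\left(- \frac{206802}{215104} - \frac{46344}{144361}\right) - 31443 = \left(\left(-206802\right) \frac{1}{215104} - \frac{46344}{144361}\right) - 31443 = \left(- \frac{103401}{107552} - \frac{46344}{144361}\right) - 31443 = - \frac{19911461649}{15526314272} - 31443 = - \frac{488213811116145}{15526314272}$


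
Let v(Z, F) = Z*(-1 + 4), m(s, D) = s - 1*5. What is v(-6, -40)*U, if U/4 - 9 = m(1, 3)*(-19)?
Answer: -6120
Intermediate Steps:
m(s, D) = -5 + s (m(s, D) = s - 5 = -5 + s)
v(Z, F) = 3*Z (v(Z, F) = Z*3 = 3*Z)
U = 340 (U = 36 + 4*((-5 + 1)*(-19)) = 36 + 4*(-4*(-19)) = 36 + 4*76 = 36 + 304 = 340)
v(-6, -40)*U = (3*(-6))*340 = -18*340 = -6120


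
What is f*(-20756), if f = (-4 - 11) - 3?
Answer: 373608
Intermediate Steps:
f = -18 (f = -15 - 3 = -18)
f*(-20756) = -18*(-20756) = 373608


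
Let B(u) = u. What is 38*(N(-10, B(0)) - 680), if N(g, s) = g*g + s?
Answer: -22040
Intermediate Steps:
N(g, s) = s + g² (N(g, s) = g² + s = s + g²)
38*(N(-10, B(0)) - 680) = 38*((0 + (-10)²) - 680) = 38*((0 + 100) - 680) = 38*(100 - 680) = 38*(-580) = -22040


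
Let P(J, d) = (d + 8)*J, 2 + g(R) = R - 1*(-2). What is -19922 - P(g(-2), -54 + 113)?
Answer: -19788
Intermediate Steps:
g(R) = R (g(R) = -2 + (R - 1*(-2)) = -2 + (R + 2) = -2 + (2 + R) = R)
P(J, d) = J*(8 + d) (P(J, d) = (8 + d)*J = J*(8 + d))
-19922 - P(g(-2), -54 + 113) = -19922 - (-2)*(8 + (-54 + 113)) = -19922 - (-2)*(8 + 59) = -19922 - (-2)*67 = -19922 - 1*(-134) = -19922 + 134 = -19788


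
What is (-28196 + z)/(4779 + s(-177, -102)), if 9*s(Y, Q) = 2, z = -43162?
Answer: -642222/43013 ≈ -14.931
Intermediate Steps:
s(Y, Q) = 2/9 (s(Y, Q) = (⅑)*2 = 2/9)
(-28196 + z)/(4779 + s(-177, -102)) = (-28196 - 43162)/(4779 + 2/9) = -71358/43013/9 = -71358*9/43013 = -642222/43013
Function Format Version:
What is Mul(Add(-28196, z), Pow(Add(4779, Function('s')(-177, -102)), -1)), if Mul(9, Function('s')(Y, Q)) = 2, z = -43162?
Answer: Rational(-642222, 43013) ≈ -14.931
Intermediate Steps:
Function('s')(Y, Q) = Rational(2, 9) (Function('s')(Y, Q) = Mul(Rational(1, 9), 2) = Rational(2, 9))
Mul(Add(-28196, z), Pow(Add(4779, Function('s')(-177, -102)), -1)) = Mul(Add(-28196, -43162), Pow(Add(4779, Rational(2, 9)), -1)) = Mul(-71358, Pow(Rational(43013, 9), -1)) = Mul(-71358, Rational(9, 43013)) = Rational(-642222, 43013)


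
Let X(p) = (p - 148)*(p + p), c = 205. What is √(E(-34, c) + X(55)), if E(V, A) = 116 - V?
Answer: 12*I*√70 ≈ 100.4*I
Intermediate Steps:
X(p) = 2*p*(-148 + p) (X(p) = (-148 + p)*(2*p) = 2*p*(-148 + p))
√(E(-34, c) + X(55)) = √((116 - 1*(-34)) + 2*55*(-148 + 55)) = √((116 + 34) + 2*55*(-93)) = √(150 - 10230) = √(-10080) = 12*I*√70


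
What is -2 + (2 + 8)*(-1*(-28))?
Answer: 278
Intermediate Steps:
-2 + (2 + 8)*(-1*(-28)) = -2 + 10*28 = -2 + 280 = 278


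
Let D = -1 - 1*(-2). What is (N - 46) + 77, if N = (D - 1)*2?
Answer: 31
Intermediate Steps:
D = 1 (D = -1 + 2 = 1)
N = 0 (N = (1 - 1)*2 = 0*2 = 0)
(N - 46) + 77 = (0 - 46) + 77 = -46 + 77 = 31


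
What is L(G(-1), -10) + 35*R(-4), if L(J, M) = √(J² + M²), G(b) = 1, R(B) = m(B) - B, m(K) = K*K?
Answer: 700 + √101 ≈ 710.05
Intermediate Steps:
m(K) = K²
R(B) = B² - B
L(G(-1), -10) + 35*R(-4) = √(1² + (-10)²) + 35*(-4*(-1 - 4)) = √(1 + 100) + 35*(-4*(-5)) = √101 + 35*20 = √101 + 700 = 700 + √101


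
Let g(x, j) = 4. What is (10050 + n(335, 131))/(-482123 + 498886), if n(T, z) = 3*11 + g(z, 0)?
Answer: 10087/16763 ≈ 0.60174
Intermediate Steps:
n(T, z) = 37 (n(T, z) = 3*11 + 4 = 33 + 4 = 37)
(10050 + n(335, 131))/(-482123 + 498886) = (10050 + 37)/(-482123 + 498886) = 10087/16763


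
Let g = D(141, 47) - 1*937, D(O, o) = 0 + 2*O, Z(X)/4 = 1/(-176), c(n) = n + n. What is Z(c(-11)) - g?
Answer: 28819/44 ≈ 654.98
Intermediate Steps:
c(n) = 2*n
Z(X) = -1/44 (Z(X) = 4/(-176) = 4*(-1/176) = -1/44)
D(O, o) = 2*O
g = -655 (g = 2*141 - 1*937 = 282 - 937 = -655)
Z(c(-11)) - g = -1/44 - 1*(-655) = -1/44 + 655 = 28819/44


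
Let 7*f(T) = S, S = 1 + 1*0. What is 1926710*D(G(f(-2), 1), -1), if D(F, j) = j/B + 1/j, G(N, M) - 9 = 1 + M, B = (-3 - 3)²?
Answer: -35644135/18 ≈ -1.9802e+6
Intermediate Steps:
S = 1 (S = 1 + 0 = 1)
B = 36 (B = (-6)² = 36)
f(T) = ⅐ (f(T) = (⅐)*1 = ⅐)
G(N, M) = 10 + M (G(N, M) = 9 + (1 + M) = 10 + M)
D(F, j) = 1/j + j/36 (D(F, j) = j/36 + 1/j = 1/j + j/36)
1926710*D(G(f(-2), 1), -1) = 1926710*(1/(-1) + (1/36)*(-1)) = 1926710*(-1 - 1/36) = 1926710*(-37/36) = -35644135/18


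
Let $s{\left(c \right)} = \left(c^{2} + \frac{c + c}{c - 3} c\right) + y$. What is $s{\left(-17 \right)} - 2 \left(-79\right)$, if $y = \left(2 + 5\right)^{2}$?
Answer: $\frac{4671}{10} \approx 467.1$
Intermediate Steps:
$y = 49$ ($y = 7^{2} = 49$)
$s{\left(c \right)} = 49 + c^{2} + \frac{2 c^{2}}{-3 + c}$ ($s{\left(c \right)} = \left(c^{2} + \frac{c + c}{c - 3} c\right) + 49 = \left(c^{2} + \frac{2 c}{-3 + c} c\right) + 49 = \left(c^{2} + \frac{2 c^{2}}{-3 + c}\right) + 49 = 49 + c^{2} + \frac{2 c^{2}}{-3 + c}$)
$s{\left(-17 \right)} - 2 \left(-79\right) = \frac{-147 + \left(-17\right)^{3} - \left(-17\right)^{2} + 49 \left(-17\right)}{-3 - 17} - 2 \left(-79\right) = \frac{-147 - 4913 - 289 - 833}{-20} - -158 = - \frac{-147 - 4913 - 289 - 833}{20} + 158 = \left(- \frac{1}{20}\right) \left(-6182\right) + 158 = \frac{3091}{10} + 158 = \frac{4671}{10}$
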